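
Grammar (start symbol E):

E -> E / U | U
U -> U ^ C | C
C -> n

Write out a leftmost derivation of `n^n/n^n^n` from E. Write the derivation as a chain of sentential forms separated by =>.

E => E/U   [E -> E / U]
E/U => U/U   [E -> U]
U/U => U^C/U   [U -> U ^ C]
U^C/U => C^C/U   [U -> C]
C^C/U => n^C/U   [C -> n]
n^C/U => n^n/U   [C -> n]
n^n/U => n^n/U^C   [U -> U ^ C]
n^n/U^C => n^n/U^C^C   [U -> U ^ C]
n^n/U^C^C => n^n/C^C^C   [U -> C]
n^n/C^C^C => n^n/n^C^C   [C -> n]
n^n/n^C^C => n^n/n^n^C   [C -> n]
n^n/n^n^C => n^n/n^n^n   [C -> n]

E=>E/U=>U/U=>U^C/U=>C^C/U=>n^C/U=>n^n/U=>n^n/U^C=>n^n/U^C^C=>n^n/C^C^C=>n^n/n^C^C=>n^n/n^n^C=>n^n/n^n^n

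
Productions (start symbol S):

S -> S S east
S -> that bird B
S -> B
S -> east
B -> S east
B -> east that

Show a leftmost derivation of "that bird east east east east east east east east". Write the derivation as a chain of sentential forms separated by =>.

S => S S east   [S -> S S east]
S S east => that bird B S east   [S -> that bird B]
that bird B S east => that bird S east S east   [B -> S east]
that bird S east S east => that bird S S east east S east   [S -> S S east]
that bird S S east east S east => that bird S S east S east east S east   [S -> S S east]
that bird S S east S east east S east => that bird east S east S east east S east   [S -> east]
that bird east S east S east east S east => that bird east east east S east east S east   [S -> east]
that bird east east east S east east S east => that bird east east east east east east S east   [S -> east]
that bird east east east east east east S east => that bird east east east east east east east east   [S -> east]

S => S S east => that bird B S east => that bird S east S east => that bird S S east east S east => that bird S S east S east east S east => that bird east S east S east east S east => that bird east east east S east east S east => that bird east east east east east east S east => that bird east east east east east east east east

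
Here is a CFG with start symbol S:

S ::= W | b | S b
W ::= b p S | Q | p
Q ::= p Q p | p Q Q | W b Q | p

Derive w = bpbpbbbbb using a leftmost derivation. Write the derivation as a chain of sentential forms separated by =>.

S => W   [S ::= W]
W => bpS   [W ::= b p S]
bpS => bpSb   [S ::= S b]
bpSb => bpSbb   [S ::= S b]
bpSbb => bpSbbb   [S ::= S b]
bpSbbb => bpWbbb   [S ::= W]
bpWbbb => bpbpSbbb   [W ::= b p S]
bpbpSbbb => bpbpSbbbb   [S ::= S b]
bpbpSbbbb => bpbpbbbbb   [S ::= b]

S=>W=>bpS=>bpSb=>bpSbb=>bpSbbb=>bpWbbb=>bpbpSbbb=>bpbpSbbbb=>bpbpbbbbb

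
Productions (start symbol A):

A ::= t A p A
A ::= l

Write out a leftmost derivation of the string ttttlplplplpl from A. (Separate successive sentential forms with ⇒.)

A⇒tApA⇒ttApApA⇒tttApApApA⇒ttttApApApApA⇒ttttlpApApApA⇒ttttlplpApApA⇒ttttlplplpApA⇒ttttlplplplpA⇒ttttlplplplpl

A ⇒ tApA   [A ::= t A p A]
tApA ⇒ ttApApA   [A ::= t A p A]
ttApApA ⇒ tttApApApA   [A ::= t A p A]
tttApApApA ⇒ ttttApApApApA   [A ::= t A p A]
ttttApApApApA ⇒ ttttlpApApApA   [A ::= l]
ttttlpApApApA ⇒ ttttlplpApApA   [A ::= l]
ttttlplpApApA ⇒ ttttlplplpApA   [A ::= l]
ttttlplplpApA ⇒ ttttlplplplpA   [A ::= l]
ttttlplplplpA ⇒ ttttlplplplpl   [A ::= l]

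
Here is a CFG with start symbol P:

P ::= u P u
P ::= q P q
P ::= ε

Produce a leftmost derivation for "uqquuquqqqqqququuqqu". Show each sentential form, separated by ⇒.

P ⇒ uPu ⇒ uqPqu ⇒ uqqPqqu ⇒ uqquPuqqu ⇒ uqquuPuuqqu ⇒ uqquuqPquuqqu ⇒ uqquuquPuquuqqu ⇒ uqquuquqPququuqqu ⇒ uqquuquqqPqququuqqu ⇒ uqquuquqqqPqqququuqqu ⇒ uqquuquqqqqqququuqqu

P ⇒ uPu   [P ::= u P u]
uPu ⇒ uqPqu   [P ::= q P q]
uqPqu ⇒ uqqPqqu   [P ::= q P q]
uqqPqqu ⇒ uqquPuqqu   [P ::= u P u]
uqquPuqqu ⇒ uqquuPuuqqu   [P ::= u P u]
uqquuPuuqqu ⇒ uqquuqPquuqqu   [P ::= q P q]
uqquuqPquuqqu ⇒ uqquuquPuquuqqu   [P ::= u P u]
uqquuquPuquuqqu ⇒ uqquuquqPququuqqu   [P ::= q P q]
uqquuquqPququuqqu ⇒ uqquuquqqPqququuqqu   [P ::= q P q]
uqquuquqqPqququuqqu ⇒ uqquuquqqqPqqququuqqu   [P ::= q P q]
uqquuquqqqPqqququuqqu ⇒ uqquuquqqqqqququuqqu   [P ::= ε]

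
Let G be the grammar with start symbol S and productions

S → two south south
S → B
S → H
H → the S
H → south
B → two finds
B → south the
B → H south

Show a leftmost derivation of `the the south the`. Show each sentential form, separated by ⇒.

S ⇒ H ⇒ the S ⇒ the H ⇒ the the S ⇒ the the B ⇒ the the south the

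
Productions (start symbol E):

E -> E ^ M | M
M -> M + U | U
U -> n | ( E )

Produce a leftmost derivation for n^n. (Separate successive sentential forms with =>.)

E => E^M => M^M => U^M => n^M => n^U => n^n

E => E^M   [E -> E ^ M]
E^M => M^M   [E -> M]
M^M => U^M   [M -> U]
U^M => n^M   [U -> n]
n^M => n^U   [M -> U]
n^U => n^n   [U -> n]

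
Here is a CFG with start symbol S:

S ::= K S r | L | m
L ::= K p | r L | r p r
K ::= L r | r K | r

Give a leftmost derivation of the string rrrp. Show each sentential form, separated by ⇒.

S ⇒ L ⇒ rL ⇒ rKp ⇒ rrKp ⇒ rrrp

S ⇒ L   [S ::= L]
L ⇒ rL   [L ::= r L]
rL ⇒ rKp   [L ::= K p]
rKp ⇒ rrKp   [K ::= r K]
rrKp ⇒ rrrp   [K ::= r]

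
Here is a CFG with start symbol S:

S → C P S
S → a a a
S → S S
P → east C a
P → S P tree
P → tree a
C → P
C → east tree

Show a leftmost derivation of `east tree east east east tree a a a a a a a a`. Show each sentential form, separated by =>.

S => S S => C P S S => east tree P S S => east tree east C a S S => east tree east P a S S => east tree east east C a a S S => east tree east east east tree a a S S => east tree east east east tree a a a a a S => east tree east east east tree a a a a a a a a

S => S S   [S → S S]
S S => C P S S   [S → C P S]
C P S S => east tree P S S   [C → east tree]
east tree P S S => east tree east C a S S   [P → east C a]
east tree east C a S S => east tree east P a S S   [C → P]
east tree east P a S S => east tree east east C a a S S   [P → east C a]
east tree east east C a a S S => east tree east east east tree a a S S   [C → east tree]
east tree east east east tree a a S S => east tree east east east tree a a a a a S   [S → a a a]
east tree east east east tree a a a a a S => east tree east east east tree a a a a a a a a   [S → a a a]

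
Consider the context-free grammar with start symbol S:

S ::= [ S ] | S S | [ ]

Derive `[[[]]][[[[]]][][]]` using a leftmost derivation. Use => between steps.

S => SS   [S ::= S S]
SS => [S]S   [S ::= [ S ]]
[S]S => [[S]]S   [S ::= [ S ]]
[[S]]S => [[[]]]S   [S ::= [ ]]
[[[]]]S => [[[]]][S]   [S ::= [ S ]]
[[[]]][S] => [[[]]][SS]   [S ::= S S]
[[[]]][SS] => [[[]]][SSS]   [S ::= S S]
[[[]]][SSS] => [[[]]][[S]SS]   [S ::= [ S ]]
[[[]]][[S]SS] => [[[]]][[[S]]SS]   [S ::= [ S ]]
[[[]]][[[S]]SS] => [[[]]][[[[]]]SS]   [S ::= [ ]]
[[[]]][[[[]]]SS] => [[[]]][[[[]]][]S]   [S ::= [ ]]
[[[]]][[[[]]][]S] => [[[]]][[[[]]][][]]   [S ::= [ ]]

S => SS => [S]S => [[S]]S => [[[]]]S => [[[]]][S] => [[[]]][SS] => [[[]]][SSS] => [[[]]][[S]SS] => [[[]]][[[S]]SS] => [[[]]][[[[]]]SS] => [[[]]][[[[]]][]S] => [[[]]][[[[]]][][]]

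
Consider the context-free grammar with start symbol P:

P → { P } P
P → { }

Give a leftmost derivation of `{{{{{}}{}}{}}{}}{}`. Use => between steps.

P => {P}P   [P → { P } P]
{P}P => {{P}P}P   [P → { P } P]
{{P}P}P => {{{P}P}P}P   [P → { P } P]
{{{P}P}P}P => {{{{P}P}P}P}P   [P → { P } P]
{{{{P}P}P}P}P => {{{{{}}P}P}P}P   [P → { }]
{{{{{}}P}P}P}P => {{{{{}}{}}P}P}P   [P → { }]
{{{{{}}{}}P}P}P => {{{{{}}{}}{}}P}P   [P → { }]
{{{{{}}{}}{}}P}P => {{{{{}}{}}{}}{}}P   [P → { }]
{{{{{}}{}}{}}{}}P => {{{{{}}{}}{}}{}}{}   [P → { }]

P => {P}P => {{P}P}P => {{{P}P}P}P => {{{{P}P}P}P}P => {{{{{}}P}P}P}P => {{{{{}}{}}P}P}P => {{{{{}}{}}{}}P}P => {{{{{}}{}}{}}{}}P => {{{{{}}{}}{}}{}}{}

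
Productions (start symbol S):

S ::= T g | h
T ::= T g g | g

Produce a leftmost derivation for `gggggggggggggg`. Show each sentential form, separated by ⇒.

S⇒Tg⇒Tggg⇒Tggggg⇒Tggggggg⇒Tggggggggg⇒Tggggggggggg⇒Tggggggggggggg⇒gggggggggggggg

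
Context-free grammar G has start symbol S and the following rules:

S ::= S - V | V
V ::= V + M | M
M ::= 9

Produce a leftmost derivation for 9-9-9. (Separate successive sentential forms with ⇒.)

S ⇒ S-V ⇒ S-V-V ⇒ V-V-V ⇒ M-V-V ⇒ 9-V-V ⇒ 9-M-V ⇒ 9-9-V ⇒ 9-9-M ⇒ 9-9-9

S ⇒ S-V   [S ::= S - V]
S-V ⇒ S-V-V   [S ::= S - V]
S-V-V ⇒ V-V-V   [S ::= V]
V-V-V ⇒ M-V-V   [V ::= M]
M-V-V ⇒ 9-V-V   [M ::= 9]
9-V-V ⇒ 9-M-V   [V ::= M]
9-M-V ⇒ 9-9-V   [M ::= 9]
9-9-V ⇒ 9-9-M   [V ::= M]
9-9-M ⇒ 9-9-9   [M ::= 9]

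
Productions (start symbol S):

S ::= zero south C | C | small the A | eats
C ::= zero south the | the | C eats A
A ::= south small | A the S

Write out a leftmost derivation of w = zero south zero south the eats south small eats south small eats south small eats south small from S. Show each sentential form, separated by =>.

S => zero south C => zero south C eats A => zero south C eats A eats A => zero south C eats A eats A eats A => zero south C eats A eats A eats A eats A => zero south zero south the eats A eats A eats A eats A => zero south zero south the eats south small eats A eats A eats A => zero south zero south the eats south small eats south small eats A eats A => zero south zero south the eats south small eats south small eats south small eats A => zero south zero south the eats south small eats south small eats south small eats south small

S => zero south C   [S ::= zero south C]
zero south C => zero south C eats A   [C ::= C eats A]
zero south C eats A => zero south C eats A eats A   [C ::= C eats A]
zero south C eats A eats A => zero south C eats A eats A eats A   [C ::= C eats A]
zero south C eats A eats A eats A => zero south C eats A eats A eats A eats A   [C ::= C eats A]
zero south C eats A eats A eats A eats A => zero south zero south the eats A eats A eats A eats A   [C ::= zero south the]
zero south zero south the eats A eats A eats A eats A => zero south zero south the eats south small eats A eats A eats A   [A ::= south small]
zero south zero south the eats south small eats A eats A eats A => zero south zero south the eats south small eats south small eats A eats A   [A ::= south small]
zero south zero south the eats south small eats south small eats A eats A => zero south zero south the eats south small eats south small eats south small eats A   [A ::= south small]
zero south zero south the eats south small eats south small eats south small eats A => zero south zero south the eats south small eats south small eats south small eats south small   [A ::= south small]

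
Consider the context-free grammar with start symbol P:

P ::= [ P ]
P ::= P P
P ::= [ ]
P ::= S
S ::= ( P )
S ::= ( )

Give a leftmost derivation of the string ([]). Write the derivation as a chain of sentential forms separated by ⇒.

P⇒S⇒(P)⇒([])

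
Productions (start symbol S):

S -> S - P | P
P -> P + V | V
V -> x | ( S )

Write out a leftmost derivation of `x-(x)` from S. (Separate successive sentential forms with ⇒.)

S ⇒ S-P   [S -> S - P]
S-P ⇒ P-P   [S -> P]
P-P ⇒ V-P   [P -> V]
V-P ⇒ x-P   [V -> x]
x-P ⇒ x-V   [P -> V]
x-V ⇒ x-(S)   [V -> ( S )]
x-(S) ⇒ x-(P)   [S -> P]
x-(P) ⇒ x-(V)   [P -> V]
x-(V) ⇒ x-(x)   [V -> x]

S ⇒ S-P ⇒ P-P ⇒ V-P ⇒ x-P ⇒ x-V ⇒ x-(S) ⇒ x-(P) ⇒ x-(V) ⇒ x-(x)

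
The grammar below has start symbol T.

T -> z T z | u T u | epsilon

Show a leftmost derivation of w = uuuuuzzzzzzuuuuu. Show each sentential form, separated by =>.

T=>uTu=>uuTuu=>uuuTuuu=>uuuuTuuuu=>uuuuuTuuuuu=>uuuuuzTzuuuuu=>uuuuuzzTzzuuuuu=>uuuuuzzzTzzzuuuuu=>uuuuuzzzzzzuuuuu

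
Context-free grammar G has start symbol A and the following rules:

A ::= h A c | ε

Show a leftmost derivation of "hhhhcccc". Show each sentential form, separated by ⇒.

A⇒hAc⇒hhAcc⇒hhhAccc⇒hhhhAcccc⇒hhhhcccc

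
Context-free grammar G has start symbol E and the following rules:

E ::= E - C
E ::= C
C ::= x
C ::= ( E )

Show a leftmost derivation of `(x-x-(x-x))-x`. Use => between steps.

E => E-C   [E ::= E - C]
E-C => C-C   [E ::= C]
C-C => (E)-C   [C ::= ( E )]
(E)-C => (E-C)-C   [E ::= E - C]
(E-C)-C => (E-C-C)-C   [E ::= E - C]
(E-C-C)-C => (C-C-C)-C   [E ::= C]
(C-C-C)-C => (x-C-C)-C   [C ::= x]
(x-C-C)-C => (x-x-C)-C   [C ::= x]
(x-x-C)-C => (x-x-(E))-C   [C ::= ( E )]
(x-x-(E))-C => (x-x-(E-C))-C   [E ::= E - C]
(x-x-(E-C))-C => (x-x-(C-C))-C   [E ::= C]
(x-x-(C-C))-C => (x-x-(x-C))-C   [C ::= x]
(x-x-(x-C))-C => (x-x-(x-x))-C   [C ::= x]
(x-x-(x-x))-C => (x-x-(x-x))-x   [C ::= x]

E => E-C => C-C => (E)-C => (E-C)-C => (E-C-C)-C => (C-C-C)-C => (x-C-C)-C => (x-x-C)-C => (x-x-(E))-C => (x-x-(E-C))-C => (x-x-(C-C))-C => (x-x-(x-C))-C => (x-x-(x-x))-C => (x-x-(x-x))-x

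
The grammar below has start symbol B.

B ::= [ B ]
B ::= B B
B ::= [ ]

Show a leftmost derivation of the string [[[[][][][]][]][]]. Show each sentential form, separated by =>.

B => [B] => [BB] => [[B]B] => [[BB]B] => [[[B]B]B] => [[[BB]B]B] => [[[BBB]B]B] => [[[BBBB]B]B] => [[[[]BBB]B]B] => [[[[][]BB]B]B] => [[[[][][]B]B]B] => [[[[][][][]]B]B] => [[[[][][][]][]]B] => [[[[][][][]][]][]]

B => [B]   [B ::= [ B ]]
[B] => [BB]   [B ::= B B]
[BB] => [[B]B]   [B ::= [ B ]]
[[B]B] => [[BB]B]   [B ::= B B]
[[BB]B] => [[[B]B]B]   [B ::= [ B ]]
[[[B]B]B] => [[[BB]B]B]   [B ::= B B]
[[[BB]B]B] => [[[BBB]B]B]   [B ::= B B]
[[[BBB]B]B] => [[[BBBB]B]B]   [B ::= B B]
[[[BBBB]B]B] => [[[[]BBB]B]B]   [B ::= [ ]]
[[[[]BBB]B]B] => [[[[][]BB]B]B]   [B ::= [ ]]
[[[[][]BB]B]B] => [[[[][][]B]B]B]   [B ::= [ ]]
[[[[][][]B]B]B] => [[[[][][][]]B]B]   [B ::= [ ]]
[[[[][][][]]B]B] => [[[[][][][]][]]B]   [B ::= [ ]]
[[[[][][][]][]]B] => [[[[][][][]][]][]]   [B ::= [ ]]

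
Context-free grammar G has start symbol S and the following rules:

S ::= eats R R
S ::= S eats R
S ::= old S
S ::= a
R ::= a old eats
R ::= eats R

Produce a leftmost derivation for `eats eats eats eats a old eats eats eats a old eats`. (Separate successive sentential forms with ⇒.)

S ⇒ eats R R ⇒ eats eats R R ⇒ eats eats eats R R ⇒ eats eats eats eats R R ⇒ eats eats eats eats a old eats R ⇒ eats eats eats eats a old eats eats R ⇒ eats eats eats eats a old eats eats eats R ⇒ eats eats eats eats a old eats eats eats a old eats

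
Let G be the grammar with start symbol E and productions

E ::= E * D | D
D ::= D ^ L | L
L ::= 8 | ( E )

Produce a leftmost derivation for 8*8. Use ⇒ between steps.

E ⇒ E*D   [E ::= E * D]
E*D ⇒ D*D   [E ::= D]
D*D ⇒ L*D   [D ::= L]
L*D ⇒ 8*D   [L ::= 8]
8*D ⇒ 8*L   [D ::= L]
8*L ⇒ 8*8   [L ::= 8]

E ⇒ E*D ⇒ D*D ⇒ L*D ⇒ 8*D ⇒ 8*L ⇒ 8*8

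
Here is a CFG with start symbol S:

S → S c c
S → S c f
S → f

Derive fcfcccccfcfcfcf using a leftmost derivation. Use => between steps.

S => Scf   [S → S c f]
Scf => Scfcf   [S → S c f]
Scfcf => Scfcfcf   [S → S c f]
Scfcfcf => Scfcfcfcf   [S → S c f]
Scfcfcfcf => Scccfcfcfcf   [S → S c c]
Scccfcfcfcf => Scccccfcfcfcf   [S → S c c]
Scccccfcfcfcf => Scfcccccfcfcfcf   [S → S c f]
Scfcccccfcfcfcf => fcfcccccfcfcfcf   [S → f]

S => Scf => Scfcf => Scfcfcf => Scfcfcfcf => Scccfcfcfcf => Scccccfcfcfcf => Scfcccccfcfcfcf => fcfcccccfcfcfcf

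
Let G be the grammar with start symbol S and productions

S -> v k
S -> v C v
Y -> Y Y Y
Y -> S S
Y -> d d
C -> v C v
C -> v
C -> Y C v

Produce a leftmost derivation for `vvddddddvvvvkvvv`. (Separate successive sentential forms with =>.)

S => vCv   [S -> v C v]
vCv => vYCvv   [C -> Y C v]
vYCvv => vSSCvv   [Y -> S S]
vSSCvv => vvCvSCvv   [S -> v C v]
vvCvSCvv => vvYCvvSCvv   [C -> Y C v]
vvYCvvSCvv => vvYYYCvvSCvv   [Y -> Y Y Y]
vvYYYCvvSCvv => vvddYYCvvSCvv   [Y -> d d]
vvddYYCvvSCvv => vvddddYCvvSCvv   [Y -> d d]
vvddddYCvvSCvv => vvddddddCvvSCvv   [Y -> d d]
vvddddddCvvSCvv => vvddddddvvvSCvv   [C -> v]
vvddddddvvvSCvv => vvddddddvvvvkCvv   [S -> v k]
vvddddddvvvvkCvv => vvddddddvvvvkvvv   [C -> v]

S => vCv => vYCvv => vSSCvv => vvCvSCvv => vvYCvvSCvv => vvYYYCvvSCvv => vvddYYCvvSCvv => vvddddYCvvSCvv => vvddddddCvvSCvv => vvddddddvvvSCvv => vvddddddvvvvkCvv => vvddddddvvvvkvvv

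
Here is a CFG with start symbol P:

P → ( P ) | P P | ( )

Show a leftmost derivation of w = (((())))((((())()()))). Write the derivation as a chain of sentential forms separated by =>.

P => PP => (P)P => ((P))P => (((P)))P => (((())))P => (((())))(P) => (((())))((P)) => (((())))(((P))) => (((())))(((PP))) => (((())))(((PPP))) => (((())))((((P)PP))) => (((())))((((())PP))) => (((())))((((())()P))) => (((())))((((())()())))

P => PP   [P → P P]
PP => (P)P   [P → ( P )]
(P)P => ((P))P   [P → ( P )]
((P))P => (((P)))P   [P → ( P )]
(((P)))P => (((())))P   [P → ( )]
(((())))P => (((())))(P)   [P → ( P )]
(((())))(P) => (((())))((P))   [P → ( P )]
(((())))((P)) => (((())))(((P)))   [P → ( P )]
(((())))(((P))) => (((())))(((PP)))   [P → P P]
(((())))(((PP))) => (((())))(((PPP)))   [P → P P]
(((())))(((PPP))) => (((())))((((P)PP)))   [P → ( P )]
(((())))((((P)PP))) => (((())))((((())PP)))   [P → ( )]
(((())))((((())PP))) => (((())))((((())()P)))   [P → ( )]
(((())))((((())()P))) => (((())))((((())()())))   [P → ( )]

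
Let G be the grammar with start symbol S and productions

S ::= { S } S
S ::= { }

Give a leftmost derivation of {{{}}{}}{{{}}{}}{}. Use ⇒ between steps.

S ⇒ {S}S ⇒ {{S}S}S ⇒ {{{}}S}S ⇒ {{{}}{}}S ⇒ {{{}}{}}{S}S ⇒ {{{}}{}}{{S}S}S ⇒ {{{}}{}}{{{}}S}S ⇒ {{{}}{}}{{{}}{}}S ⇒ {{{}}{}}{{{}}{}}{}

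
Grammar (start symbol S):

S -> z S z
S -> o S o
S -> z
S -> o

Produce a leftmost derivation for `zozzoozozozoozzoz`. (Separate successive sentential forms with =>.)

S => zSz => zoSoz => zozSzoz => zozzSzzoz => zozzoSozzoz => zozzooSoozzoz => zozzoozSzoozzoz => zozzoozoSozoozzoz => zozzoozozozoozzoz

S => zSz   [S -> z S z]
zSz => zoSoz   [S -> o S o]
zoSoz => zozSzoz   [S -> z S z]
zozSzoz => zozzSzzoz   [S -> z S z]
zozzSzzoz => zozzoSozzoz   [S -> o S o]
zozzoSozzoz => zozzooSoozzoz   [S -> o S o]
zozzooSoozzoz => zozzoozSzoozzoz   [S -> z S z]
zozzoozSzoozzoz => zozzoozoSozoozzoz   [S -> o S o]
zozzoozoSozoozzoz => zozzoozozozoozzoz   [S -> z]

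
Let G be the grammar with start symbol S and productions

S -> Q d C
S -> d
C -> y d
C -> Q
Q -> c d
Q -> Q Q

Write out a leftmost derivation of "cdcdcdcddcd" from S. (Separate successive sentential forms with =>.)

S => QdC   [S -> Q d C]
QdC => QQdC   [Q -> Q Q]
QQdC => QQQdC   [Q -> Q Q]
QQQdC => cdQQdC   [Q -> c d]
cdQQdC => cdcdQdC   [Q -> c d]
cdcdQdC => cdcdQQdC   [Q -> Q Q]
cdcdQQdC => cdcdcdQdC   [Q -> c d]
cdcdcdQdC => cdcdcdcddC   [Q -> c d]
cdcdcdcddC => cdcdcdcddQ   [C -> Q]
cdcdcdcddQ => cdcdcdcddcd   [Q -> c d]

S => QdC => QQdC => QQQdC => cdQQdC => cdcdQdC => cdcdQQdC => cdcdcdQdC => cdcdcdcddC => cdcdcdcddQ => cdcdcdcddcd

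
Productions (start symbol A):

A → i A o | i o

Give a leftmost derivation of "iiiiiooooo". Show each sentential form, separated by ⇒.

A ⇒ iAo   [A → i A o]
iAo ⇒ iiAoo   [A → i A o]
iiAoo ⇒ iiiAooo   [A → i A o]
iiiAooo ⇒ iiiiAoooo   [A → i A o]
iiiiAoooo ⇒ iiiiiooooo   [A → i o]

A ⇒ iAo ⇒ iiAoo ⇒ iiiAooo ⇒ iiiiAoooo ⇒ iiiiiooooo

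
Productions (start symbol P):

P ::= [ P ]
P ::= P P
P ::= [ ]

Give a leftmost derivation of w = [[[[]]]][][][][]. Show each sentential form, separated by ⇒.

P ⇒ PP ⇒ PPP ⇒ PPPP ⇒ PPPPP ⇒ [P]PPPP ⇒ [[P]]PPPP ⇒ [[[P]]]PPPP ⇒ [[[[]]]]PPPP ⇒ [[[[]]]][]PPP ⇒ [[[[]]]][][]PP ⇒ [[[[]]]][][][]P ⇒ [[[[]]]][][][][]

P ⇒ PP   [P ::= P P]
PP ⇒ PPP   [P ::= P P]
PPP ⇒ PPPP   [P ::= P P]
PPPP ⇒ PPPPP   [P ::= P P]
PPPPP ⇒ [P]PPPP   [P ::= [ P ]]
[P]PPPP ⇒ [[P]]PPPP   [P ::= [ P ]]
[[P]]PPPP ⇒ [[[P]]]PPPP   [P ::= [ P ]]
[[[P]]]PPPP ⇒ [[[[]]]]PPPP   [P ::= [ ]]
[[[[]]]]PPPP ⇒ [[[[]]]][]PPP   [P ::= [ ]]
[[[[]]]][]PPP ⇒ [[[[]]]][][]PP   [P ::= [ ]]
[[[[]]]][][]PP ⇒ [[[[]]]][][][]P   [P ::= [ ]]
[[[[]]]][][][]P ⇒ [[[[]]]][][][][]   [P ::= [ ]]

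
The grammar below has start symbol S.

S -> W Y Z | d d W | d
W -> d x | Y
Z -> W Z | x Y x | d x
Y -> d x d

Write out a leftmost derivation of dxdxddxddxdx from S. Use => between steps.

S=>WYZ=>dxYZ=>dxdxdZ=>dxdxdWZ=>dxdxdYZ=>dxdxddxdZ=>dxdxddxdWZ=>dxdxddxddxZ=>dxdxddxddxdx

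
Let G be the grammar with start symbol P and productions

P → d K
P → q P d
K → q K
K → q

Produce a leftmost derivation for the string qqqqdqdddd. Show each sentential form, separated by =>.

P=>qPd=>qqPdd=>qqqPddd=>qqqqPdddd=>qqqqdKdddd=>qqqqdqdddd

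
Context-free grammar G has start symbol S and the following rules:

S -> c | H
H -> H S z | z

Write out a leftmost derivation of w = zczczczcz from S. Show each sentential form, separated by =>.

S => H => HSz => HSzSz => HSzSzSz => HSzSzSzSz => zSzSzSzSz => zczSzSzSz => zczczSzSz => zczczczSz => zczczczcz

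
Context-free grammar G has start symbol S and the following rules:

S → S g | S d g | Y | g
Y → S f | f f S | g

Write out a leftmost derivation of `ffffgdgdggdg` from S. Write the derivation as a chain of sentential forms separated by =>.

S => Sdg   [S → S d g]
Sdg => Ydg   [S → Y]
Ydg => ffSdg   [Y → f f S]
ffSdg => ffSgdg   [S → S g]
ffSgdg => ffSdggdg   [S → S d g]
ffSdggdg => ffSdgdggdg   [S → S d g]
ffSdgdggdg => ffYdgdggdg   [S → Y]
ffYdgdggdg => ffffSdgdggdg   [Y → f f S]
ffffSdgdggdg => ffffYdgdggdg   [S → Y]
ffffYdgdggdg => ffffgdgdggdg   [Y → g]

S=>Sdg=>Ydg=>ffSdg=>ffSgdg=>ffSdggdg=>ffSdgdggdg=>ffYdgdggdg=>ffffSdgdggdg=>ffffYdgdggdg=>ffffgdgdggdg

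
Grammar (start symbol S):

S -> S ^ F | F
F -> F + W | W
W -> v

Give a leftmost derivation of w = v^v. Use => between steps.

S => S^F => F^F => W^F => v^F => v^W => v^v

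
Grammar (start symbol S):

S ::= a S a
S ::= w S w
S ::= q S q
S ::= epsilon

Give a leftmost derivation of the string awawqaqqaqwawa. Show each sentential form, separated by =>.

S => aSa => awSwa => awaSawa => awawSwawa => awawqSqwawa => awawqaSaqwawa => awawqaqSqaqwawa => awawqaqqaqwawa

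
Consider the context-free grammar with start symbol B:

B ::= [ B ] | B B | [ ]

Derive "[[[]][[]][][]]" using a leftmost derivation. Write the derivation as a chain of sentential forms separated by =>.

B => [B] => [BB] => [BBB] => [BBBB] => [[B]BBB] => [[[]]BBB] => [[[]][B]BB] => [[[]][[]]BB] => [[[]][[]][]B] => [[[]][[]][][]]

B => [B]   [B ::= [ B ]]
[B] => [BB]   [B ::= B B]
[BB] => [BBB]   [B ::= B B]
[BBB] => [BBBB]   [B ::= B B]
[BBBB] => [[B]BBB]   [B ::= [ B ]]
[[B]BBB] => [[[]]BBB]   [B ::= [ ]]
[[[]]BBB] => [[[]][B]BB]   [B ::= [ B ]]
[[[]][B]BB] => [[[]][[]]BB]   [B ::= [ ]]
[[[]][[]]BB] => [[[]][[]][]B]   [B ::= [ ]]
[[[]][[]][]B] => [[[]][[]][][]]   [B ::= [ ]]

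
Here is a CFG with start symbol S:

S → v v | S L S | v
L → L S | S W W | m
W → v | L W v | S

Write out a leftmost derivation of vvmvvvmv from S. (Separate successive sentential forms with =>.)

S => SLS => SLSLS => vvLSLS => vvLSSLS => vvmSSLS => vvmvSLS => vvmvvvLS => vvmvvvmS => vvmvvvmv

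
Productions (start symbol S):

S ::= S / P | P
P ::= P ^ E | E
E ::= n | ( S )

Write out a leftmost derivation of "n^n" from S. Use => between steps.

S => P => P^E => E^E => n^E => n^n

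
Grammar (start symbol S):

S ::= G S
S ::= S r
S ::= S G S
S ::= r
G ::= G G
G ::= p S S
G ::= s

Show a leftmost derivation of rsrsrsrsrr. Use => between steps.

S => Sr => SGSr => SGSGSr => SGSGSGSr => SGSGSGSGSr => rGSGSGSGSr => rsSGSGSGSr => rsrGSGSGSr => rsrsSGSGSr => rsrsrGSGSr => rsrsrsSGSr => rsrsrsrGSr => rsrsrsrsSr => rsrsrsrsrr

S => Sr   [S ::= S r]
Sr => SGSr   [S ::= S G S]
SGSr => SGSGSr   [S ::= S G S]
SGSGSr => SGSGSGSr   [S ::= S G S]
SGSGSGSr => SGSGSGSGSr   [S ::= S G S]
SGSGSGSGSr => rGSGSGSGSr   [S ::= r]
rGSGSGSGSr => rsSGSGSGSr   [G ::= s]
rsSGSGSGSr => rsrGSGSGSr   [S ::= r]
rsrGSGSGSr => rsrsSGSGSr   [G ::= s]
rsrsSGSGSr => rsrsrGSGSr   [S ::= r]
rsrsrGSGSr => rsrsrsSGSr   [G ::= s]
rsrsrsSGSr => rsrsrsrGSr   [S ::= r]
rsrsrsrGSr => rsrsrsrsSr   [G ::= s]
rsrsrsrsSr => rsrsrsrsrr   [S ::= r]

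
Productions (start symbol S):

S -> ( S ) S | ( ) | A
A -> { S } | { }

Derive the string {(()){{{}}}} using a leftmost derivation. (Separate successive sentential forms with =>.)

S => A => {S} => {(S)S} => {(())S} => {(())A} => {(()){S}} => {(()){A}} => {(()){{S}}} => {(()){{A}}} => {(()){{{}}}}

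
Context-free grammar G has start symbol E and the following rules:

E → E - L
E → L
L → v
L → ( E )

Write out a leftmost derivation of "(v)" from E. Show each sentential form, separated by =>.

E => L => (E) => (L) => (v)

E => L   [E → L]
L => (E)   [L → ( E )]
(E) => (L)   [E → L]
(L) => (v)   [L → v]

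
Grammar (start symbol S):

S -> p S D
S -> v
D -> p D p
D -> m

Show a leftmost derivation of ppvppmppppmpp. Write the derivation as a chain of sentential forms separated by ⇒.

S⇒pSD⇒ppSDD⇒ppvDD⇒ppvpDpD⇒ppvppDppD⇒ppvppmppD⇒ppvppmpppDp⇒ppvppmppppDpp⇒ppvppmppppmpp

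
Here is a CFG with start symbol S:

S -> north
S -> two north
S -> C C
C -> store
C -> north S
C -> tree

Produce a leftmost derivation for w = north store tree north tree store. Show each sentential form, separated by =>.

S => C C   [S -> C C]
C C => north S C   [C -> north S]
north S C => north C C C   [S -> C C]
north C C C => north store C C   [C -> store]
north store C C => north store tree C   [C -> tree]
north store tree C => north store tree north S   [C -> north S]
north store tree north S => north store tree north C C   [S -> C C]
north store tree north C C => north store tree north tree C   [C -> tree]
north store tree north tree C => north store tree north tree store   [C -> store]

S => C C => north S C => north C C C => north store C C => north store tree C => north store tree north S => north store tree north C C => north store tree north tree C => north store tree north tree store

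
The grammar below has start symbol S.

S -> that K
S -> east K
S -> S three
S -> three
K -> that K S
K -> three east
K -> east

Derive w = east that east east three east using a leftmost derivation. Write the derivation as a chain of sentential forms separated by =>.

S => east K => east that K S => east that east S => east that east east K => east that east east three east

S => east K   [S -> east K]
east K => east that K S   [K -> that K S]
east that K S => east that east S   [K -> east]
east that east S => east that east east K   [S -> east K]
east that east east K => east that east east three east   [K -> three east]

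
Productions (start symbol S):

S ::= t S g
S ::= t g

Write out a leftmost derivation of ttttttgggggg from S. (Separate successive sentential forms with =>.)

S => tSg => ttSgg => tttSggg => ttttSgggg => tttttSggggg => ttttttgggggg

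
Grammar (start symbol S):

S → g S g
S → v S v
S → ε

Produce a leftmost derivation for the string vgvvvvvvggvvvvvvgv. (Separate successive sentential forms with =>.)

S => vSv   [S → v S v]
vSv => vgSgv   [S → g S g]
vgSgv => vgvSvgv   [S → v S v]
vgvSvgv => vgvvSvvgv   [S → v S v]
vgvvSvvgv => vgvvvSvvvgv   [S → v S v]
vgvvvSvvvgv => vgvvvvSvvvvgv   [S → v S v]
vgvvvvSvvvvgv => vgvvvvvSvvvvvgv   [S → v S v]
vgvvvvvSvvvvvgv => vgvvvvvvSvvvvvvgv   [S → v S v]
vgvvvvvvSvvvvvvgv => vgvvvvvvgSgvvvvvvgv   [S → g S g]
vgvvvvvvgSgvvvvvvgv => vgvvvvvvggvvvvvvgv   [S → ε]

S => vSv => vgSgv => vgvSvgv => vgvvSvvgv => vgvvvSvvvgv => vgvvvvSvvvvgv => vgvvvvvSvvvvvgv => vgvvvvvvSvvvvvvgv => vgvvvvvvgSgvvvvvvgv => vgvvvvvvggvvvvvvgv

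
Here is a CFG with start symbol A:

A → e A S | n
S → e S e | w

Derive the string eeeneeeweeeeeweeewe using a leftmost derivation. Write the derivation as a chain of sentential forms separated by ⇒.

A ⇒ eAS ⇒ eeASS ⇒ eeeASSS ⇒ eeenSSS ⇒ eeeneSeSS ⇒ eeeneeSeeSS ⇒ eeeneeeSeeeSS ⇒ eeeneeeweeeSS ⇒ eeeneeeweeeeSeS ⇒ eeeneeeweeeeeSeeS ⇒ eeeneeeweeeeeweeS ⇒ eeeneeeweeeeeweeeSe ⇒ eeeneeeweeeeeweeewe

A ⇒ eAS   [A → e A S]
eAS ⇒ eeASS   [A → e A S]
eeASS ⇒ eeeASSS   [A → e A S]
eeeASSS ⇒ eeenSSS   [A → n]
eeenSSS ⇒ eeeneSeSS   [S → e S e]
eeeneSeSS ⇒ eeeneeSeeSS   [S → e S e]
eeeneeSeeSS ⇒ eeeneeeSeeeSS   [S → e S e]
eeeneeeSeeeSS ⇒ eeeneeeweeeSS   [S → w]
eeeneeeweeeSS ⇒ eeeneeeweeeeSeS   [S → e S e]
eeeneeeweeeeSeS ⇒ eeeneeeweeeeeSeeS   [S → e S e]
eeeneeeweeeeeSeeS ⇒ eeeneeeweeeeeweeS   [S → w]
eeeneeeweeeeeweeS ⇒ eeeneeeweeeeeweeeSe   [S → e S e]
eeeneeeweeeeeweeeSe ⇒ eeeneeeweeeeeweeewe   [S → w]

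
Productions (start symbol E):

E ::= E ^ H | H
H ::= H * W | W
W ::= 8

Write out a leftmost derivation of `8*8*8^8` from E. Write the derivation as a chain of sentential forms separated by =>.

E => E^H => H^H => H*W^H => H*W*W^H => W*W*W^H => 8*W*W^H => 8*8*W^H => 8*8*8^H => 8*8*8^W => 8*8*8^8

E => E^H   [E ::= E ^ H]
E^H => H^H   [E ::= H]
H^H => H*W^H   [H ::= H * W]
H*W^H => H*W*W^H   [H ::= H * W]
H*W*W^H => W*W*W^H   [H ::= W]
W*W*W^H => 8*W*W^H   [W ::= 8]
8*W*W^H => 8*8*W^H   [W ::= 8]
8*8*W^H => 8*8*8^H   [W ::= 8]
8*8*8^H => 8*8*8^W   [H ::= W]
8*8*8^W => 8*8*8^8   [W ::= 8]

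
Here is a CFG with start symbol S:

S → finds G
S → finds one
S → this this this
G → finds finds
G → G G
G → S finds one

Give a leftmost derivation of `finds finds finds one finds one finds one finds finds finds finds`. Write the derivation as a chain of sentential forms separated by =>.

S => finds G => finds G G => finds G G G => finds S finds one G G => finds finds G finds one G G => finds finds S finds one finds one G G => finds finds finds one finds one finds one G G => finds finds finds one finds one finds one finds finds G => finds finds finds one finds one finds one finds finds finds finds

S => finds G   [S → finds G]
finds G => finds G G   [G → G G]
finds G G => finds G G G   [G → G G]
finds G G G => finds S finds one G G   [G → S finds one]
finds S finds one G G => finds finds G finds one G G   [S → finds G]
finds finds G finds one G G => finds finds S finds one finds one G G   [G → S finds one]
finds finds S finds one finds one G G => finds finds finds one finds one finds one G G   [S → finds one]
finds finds finds one finds one finds one G G => finds finds finds one finds one finds one finds finds G   [G → finds finds]
finds finds finds one finds one finds one finds finds G => finds finds finds one finds one finds one finds finds finds finds   [G → finds finds]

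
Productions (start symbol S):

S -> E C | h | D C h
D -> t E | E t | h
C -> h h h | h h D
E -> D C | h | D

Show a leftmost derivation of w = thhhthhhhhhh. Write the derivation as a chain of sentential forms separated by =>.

S => EC   [S -> E C]
EC => DCC   [E -> D C]
DCC => tECC   [D -> t E]
tECC => tDCCC   [E -> D C]
tDCCC => thCCC   [D -> h]
thCCC => thhhDCC   [C -> h h D]
thhhDCC => thhhtECC   [D -> t E]
thhhtECC => thhhthCC   [E -> h]
thhhthCC => thhhthhhhC   [C -> h h h]
thhhthhhhC => thhhthhhhhhh   [C -> h h h]

S => EC => DCC => tECC => tDCCC => thCCC => thhhDCC => thhhtECC => thhhthCC => thhhthhhhC => thhhthhhhhhh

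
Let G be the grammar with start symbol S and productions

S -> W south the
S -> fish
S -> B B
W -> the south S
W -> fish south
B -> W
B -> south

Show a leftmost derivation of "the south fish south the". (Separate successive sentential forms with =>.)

S => W south the => the south S south the => the south fish south the

S => W south the   [S -> W south the]
W south the => the south S south the   [W -> the south S]
the south S south the => the south fish south the   [S -> fish]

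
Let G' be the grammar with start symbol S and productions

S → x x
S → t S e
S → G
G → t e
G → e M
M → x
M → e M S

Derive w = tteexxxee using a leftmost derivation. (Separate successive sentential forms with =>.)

S => tSe => ttSee => ttGee => tteMee => tteeMSee => tteexSee => tteexxxee

S => tSe   [S → t S e]
tSe => ttSee   [S → t S e]
ttSee => ttGee   [S → G]
ttGee => tteMee   [G → e M]
tteMee => tteeMSee   [M → e M S]
tteeMSee => tteexSee   [M → x]
tteexSee => tteexxxee   [S → x x]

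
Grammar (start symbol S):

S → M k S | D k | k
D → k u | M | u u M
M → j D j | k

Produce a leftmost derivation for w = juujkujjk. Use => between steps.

S => Dk => Mk => jDjk => juuMjk => juujDjjk => juujkujjk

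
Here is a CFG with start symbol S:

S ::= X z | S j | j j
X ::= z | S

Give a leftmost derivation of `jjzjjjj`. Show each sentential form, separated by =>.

S => Sj   [S ::= S j]
Sj => Sjj   [S ::= S j]
Sjj => Sjjj   [S ::= S j]
Sjjj => Sjjjj   [S ::= S j]
Sjjjj => Xzjjjj   [S ::= X z]
Xzjjjj => Szjjjj   [X ::= S]
Szjjjj => jjzjjjj   [S ::= j j]

S => Sj => Sjj => Sjjj => Sjjjj => Xzjjjj => Szjjjj => jjzjjjj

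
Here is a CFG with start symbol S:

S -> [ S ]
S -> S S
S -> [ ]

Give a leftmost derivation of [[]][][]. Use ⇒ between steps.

S⇒SS⇒SSS⇒[S]SS⇒[[]]SS⇒[[]][]S⇒[[]][][]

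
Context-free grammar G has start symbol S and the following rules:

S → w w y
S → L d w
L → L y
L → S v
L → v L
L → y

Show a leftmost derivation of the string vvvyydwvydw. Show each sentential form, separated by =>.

S => Ldw   [S → L d w]
Ldw => vLdw   [L → v L]
vLdw => vLydw   [L → L y]
vLydw => vSvydw   [L → S v]
vSvydw => vLdwvydw   [S → L d w]
vLdwvydw => vvLdwvydw   [L → v L]
vvLdwvydw => vvLydwvydw   [L → L y]
vvLydwvydw => vvvLydwvydw   [L → v L]
vvvLydwvydw => vvvyydwvydw   [L → y]

S => Ldw => vLdw => vLydw => vSvydw => vLdwvydw => vvLdwvydw => vvLydwvydw => vvvLydwvydw => vvvyydwvydw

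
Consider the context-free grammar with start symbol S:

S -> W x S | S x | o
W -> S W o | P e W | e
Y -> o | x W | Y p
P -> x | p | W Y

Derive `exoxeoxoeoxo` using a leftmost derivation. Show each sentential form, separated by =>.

S => WxS   [S -> W x S]
WxS => SWoxS   [W -> S W o]
SWoxS => WxSWoxS   [S -> W x S]
WxSWoxS => SWoxSWoxS   [W -> S W o]
SWoxSWoxS => SxWoxSWoxS   [S -> S x]
SxWoxSWoxS => WxSxWoxSWoxS   [S -> W x S]
WxSxWoxSWoxS => exSxWoxSWoxS   [W -> e]
exSxWoxSWoxS => exoxWoxSWoxS   [S -> o]
exoxWoxSWoxS => exoxeoxSWoxS   [W -> e]
exoxeoxSWoxS => exoxeoxoWoxS   [S -> o]
exoxeoxoWoxS => exoxeoxoeoxS   [W -> e]
exoxeoxoeoxS => exoxeoxoeoxo   [S -> o]

S => WxS => SWoxS => WxSWoxS => SWoxSWoxS => SxWoxSWoxS => WxSxWoxSWoxS => exSxWoxSWoxS => exoxWoxSWoxS => exoxeoxSWoxS => exoxeoxoWoxS => exoxeoxoeoxS => exoxeoxoeoxo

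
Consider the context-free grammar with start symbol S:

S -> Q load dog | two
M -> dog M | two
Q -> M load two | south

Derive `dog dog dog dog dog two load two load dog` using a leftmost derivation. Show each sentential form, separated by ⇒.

S ⇒ Q load dog ⇒ M load two load dog ⇒ dog M load two load dog ⇒ dog dog M load two load dog ⇒ dog dog dog M load two load dog ⇒ dog dog dog dog M load two load dog ⇒ dog dog dog dog dog M load two load dog ⇒ dog dog dog dog dog two load two load dog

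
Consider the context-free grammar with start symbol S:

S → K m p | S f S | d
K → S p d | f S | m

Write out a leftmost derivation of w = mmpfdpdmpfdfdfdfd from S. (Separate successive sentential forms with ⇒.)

S ⇒ SfS   [S → S f S]
SfS ⇒ SfSfS   [S → S f S]
SfSfS ⇒ SfSfSfS   [S → S f S]
SfSfSfS ⇒ SfSfSfSfS   [S → S f S]
SfSfSfSfS ⇒ KmpfSfSfSfS   [S → K m p]
KmpfSfSfSfS ⇒ SpdmpfSfSfSfS   [K → S p d]
SpdmpfSfSfSfS ⇒ SfSpdmpfSfSfSfS   [S → S f S]
SfSpdmpfSfSfSfS ⇒ KmpfSpdmpfSfSfSfS   [S → K m p]
KmpfSpdmpfSfSfSfS ⇒ mmpfSpdmpfSfSfSfS   [K → m]
mmpfSpdmpfSfSfSfS ⇒ mmpfdpdmpfSfSfSfS   [S → d]
mmpfdpdmpfSfSfSfS ⇒ mmpfdpdmpfdfSfSfS   [S → d]
mmpfdpdmpfdfSfSfS ⇒ mmpfdpdmpfdfdfSfS   [S → d]
mmpfdpdmpfdfdfSfS ⇒ mmpfdpdmpfdfdfdfS   [S → d]
mmpfdpdmpfdfdfdfS ⇒ mmpfdpdmpfdfdfdfd   [S → d]

S ⇒ SfS ⇒ SfSfS ⇒ SfSfSfS ⇒ SfSfSfSfS ⇒ KmpfSfSfSfS ⇒ SpdmpfSfSfSfS ⇒ SfSpdmpfSfSfSfS ⇒ KmpfSpdmpfSfSfSfS ⇒ mmpfSpdmpfSfSfSfS ⇒ mmpfdpdmpfSfSfSfS ⇒ mmpfdpdmpfdfSfSfS ⇒ mmpfdpdmpfdfdfSfS ⇒ mmpfdpdmpfdfdfdfS ⇒ mmpfdpdmpfdfdfdfd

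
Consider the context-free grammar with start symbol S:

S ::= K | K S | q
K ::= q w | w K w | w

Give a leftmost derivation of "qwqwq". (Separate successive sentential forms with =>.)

S => KS   [S ::= K S]
KS => qwS   [K ::= q w]
qwS => qwKS   [S ::= K S]
qwKS => qwqwS   [K ::= q w]
qwqwS => qwqwq   [S ::= q]

S=>KS=>qwS=>qwKS=>qwqwS=>qwqwq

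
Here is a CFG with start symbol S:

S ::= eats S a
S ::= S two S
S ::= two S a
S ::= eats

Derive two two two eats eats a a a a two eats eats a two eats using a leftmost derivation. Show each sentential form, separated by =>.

S => S two S   [S ::= S two S]
S two S => S two S two S   [S ::= S two S]
S two S two S => two S a two S two S   [S ::= two S a]
two S a two S two S => two two S a a two S two S   [S ::= two S a]
two two S a a two S two S => two two two S a a a two S two S   [S ::= two S a]
two two two S a a a two S two S => two two two eats S a a a a two S two S   [S ::= eats S a]
two two two eats S a a a a two S two S => two two two eats eats a a a a two S two S   [S ::= eats]
two two two eats eats a a a a two S two S => two two two eats eats a a a a two eats S a two S   [S ::= eats S a]
two two two eats eats a a a a two eats S a two S => two two two eats eats a a a a two eats eats a two S   [S ::= eats]
two two two eats eats a a a a two eats eats a two S => two two two eats eats a a a a two eats eats a two eats   [S ::= eats]

S => S two S => S two S two S => two S a two S two S => two two S a a two S two S => two two two S a a a two S two S => two two two eats S a a a a two S two S => two two two eats eats a a a a two S two S => two two two eats eats a a a a two eats S a two S => two two two eats eats a a a a two eats eats a two S => two two two eats eats a a a a two eats eats a two eats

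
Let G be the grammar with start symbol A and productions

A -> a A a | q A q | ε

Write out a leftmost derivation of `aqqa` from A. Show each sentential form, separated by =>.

A => aAa => aqAqa => aqqa

A => aAa   [A -> a A a]
aAa => aqAqa   [A -> q A q]
aqAqa => aqqa   [A -> ε]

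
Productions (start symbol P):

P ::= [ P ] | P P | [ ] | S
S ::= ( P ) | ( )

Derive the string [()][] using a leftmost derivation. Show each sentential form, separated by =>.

P => PP => [P]P => [S]P => [()]P => [()][]

P => PP   [P ::= P P]
PP => [P]P   [P ::= [ P ]]
[P]P => [S]P   [P ::= S]
[S]P => [()]P   [S ::= ( )]
[()]P => [()][]   [P ::= [ ]]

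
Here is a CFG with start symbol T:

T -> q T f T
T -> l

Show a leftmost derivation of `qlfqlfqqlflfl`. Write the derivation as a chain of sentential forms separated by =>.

T => qTfT => qlfT => qlfqTfT => qlfqlfT => qlfqlfqTfT => qlfqlfqqTfTfT => qlfqlfqqlfTfT => qlfqlfqqlflfT => qlfqlfqqlflfl

T => qTfT   [T -> q T f T]
qTfT => qlfT   [T -> l]
qlfT => qlfqTfT   [T -> q T f T]
qlfqTfT => qlfqlfT   [T -> l]
qlfqlfT => qlfqlfqTfT   [T -> q T f T]
qlfqlfqTfT => qlfqlfqqTfTfT   [T -> q T f T]
qlfqlfqqTfTfT => qlfqlfqqlfTfT   [T -> l]
qlfqlfqqlfTfT => qlfqlfqqlflfT   [T -> l]
qlfqlfqqlflfT => qlfqlfqqlflfl   [T -> l]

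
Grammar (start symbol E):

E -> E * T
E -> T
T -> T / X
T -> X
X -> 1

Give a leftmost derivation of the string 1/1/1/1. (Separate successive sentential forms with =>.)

E=>T=>T/X=>T/X/X=>T/X/X/X=>X/X/X/X=>1/X/X/X=>1/1/X/X=>1/1/1/X=>1/1/1/1

E => T   [E -> T]
T => T/X   [T -> T / X]
T/X => T/X/X   [T -> T / X]
T/X/X => T/X/X/X   [T -> T / X]
T/X/X/X => X/X/X/X   [T -> X]
X/X/X/X => 1/X/X/X   [X -> 1]
1/X/X/X => 1/1/X/X   [X -> 1]
1/1/X/X => 1/1/1/X   [X -> 1]
1/1/1/X => 1/1/1/1   [X -> 1]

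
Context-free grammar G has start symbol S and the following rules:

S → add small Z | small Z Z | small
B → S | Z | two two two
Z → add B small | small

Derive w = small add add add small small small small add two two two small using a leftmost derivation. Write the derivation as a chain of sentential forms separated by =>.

S => small Z Z   [S → small Z Z]
small Z Z => small add B small Z   [Z → add B small]
small add B small Z => small add Z small Z   [B → Z]
small add Z small Z => small add add B small small Z   [Z → add B small]
small add add B small small Z => small add add Z small small Z   [B → Z]
small add add Z small small Z => small add add add B small small small Z   [Z → add B small]
small add add add B small small small Z => small add add add S small small small Z   [B → S]
small add add add S small small small Z => small add add add small small small small Z   [S → small]
small add add add small small small small Z => small add add add small small small small add B small   [Z → add B small]
small add add add small small small small add B small => small add add add small small small small add two two two small   [B → two two two]

S => small Z Z => small add B small Z => small add Z small Z => small add add B small small Z => small add add Z small small Z => small add add add B small small small Z => small add add add S small small small Z => small add add add small small small small Z => small add add add small small small small add B small => small add add add small small small small add two two two small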